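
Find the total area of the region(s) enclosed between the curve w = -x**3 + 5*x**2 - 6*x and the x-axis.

The curve meets the x-axis where -x**3 + 5*x**2 - 6*x = 0, i.e. -x*(x - 3)*(x - 2) = 0, at x = 0, 2, 3.
On [0, 2] the curve lies below the axis; ∫[0,2] (-x**3 + 5*x**2 - 6*x) dx = -8/3, giving area 8/3.
On [2, 3] the curve lies above the axis; ∫[2,3] (-x**3 + 5*x**2 - 6*x) dx = 5/12, giving area 5/12.
Total area = 8/3 + 5/12 = 37/12.

37/12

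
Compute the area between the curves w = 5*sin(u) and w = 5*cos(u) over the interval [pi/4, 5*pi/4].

On [pi/4, 5*pi/4], (5*sin(u)) - (5*cos(u)) = 5*sin(u) - 5*cos(u) is ≥ 0 throughout, so the area is a single integral of |5*sin(u) - 5*cos(u)|.
∫[pi/4,5*pi/4] (5*sin(u) - 5*cos(u)) du = 10*sqrt(2).

10*sqrt(2)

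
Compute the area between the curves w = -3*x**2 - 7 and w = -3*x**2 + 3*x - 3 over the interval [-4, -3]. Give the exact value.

13/2

On [-4, -3], (-3*x**2 - 7) - (-3*x**2 + 3*x - 3) = -3*x - 4 is ≥ 0 throughout, so the area is a single integral of |-3*x - 4|.
∫[-4,-3] (-3*x - 4) dx = 13/2.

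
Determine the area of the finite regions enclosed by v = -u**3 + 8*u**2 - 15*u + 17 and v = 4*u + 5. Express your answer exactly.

Set the curves equal: -u**3 + 8*u**2 - 15*u + 17 = 4*u + 5, so -u**3 + 8*u**2 - 19*u + 12 = 0, which factors as -(u - 4)*(u - 3)*(u - 1) = 0. The curves meet at u = 1, 3, 4.
On [1, 3], v = 4*u + 5 is on top; that piece has area ∫[1,3] (-(-u**3 + 8*u**2 - 19*u + 12)) du = 8/3.
On [3, 4], v = -u**3 + 8*u**2 - 15*u + 17 is on top; that piece has area ∫[3,4] (-u**3 + 8*u**2 - 19*u + 12) du = 5/12.
Total enclosed area = 8/3 + 5/12 = 37/12.

37/12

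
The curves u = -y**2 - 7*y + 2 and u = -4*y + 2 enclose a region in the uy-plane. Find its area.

Both boundary curves give u as a function of y, so integrate with respect to y. Setting them equal: -y**2 - 3*y = 0, i.e. -y*(y + 3) = 0, so they meet at y = -3, 0.
For y in [-3, 0], u = -y**2 - 7*y + 2 is on the right; area = ∫[-3,0] (-y**2 - 3*y) dy = 9/2.

9/2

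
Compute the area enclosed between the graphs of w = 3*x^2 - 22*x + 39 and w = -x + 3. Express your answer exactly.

1/2

Set the curves equal: 3*x^2 - 22*x + 39 = -x + 3, so 3*x^2 - 21*x + 36 = 0, which factors as 3*(x - 4)*(x - 3) = 0. The curves meet at x = 3, 4.
On [3, 4], w = -x + 3 is on top; that piece has area ∫[3,4] (-(3*x^2 - 21*x + 36)) dx = 1/2.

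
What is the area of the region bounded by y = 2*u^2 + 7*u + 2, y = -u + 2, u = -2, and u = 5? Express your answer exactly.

The difference (2*u^2 + 7*u + 2) - (-u + 2) = 2*u^2 + 8*u changes sign at u = 0 inside [-2, 5], so split the integral there.
∫[-2,0] (2*u^2 + 8*u) du = -32/3; the area of that piece is 32/3.
∫[0,5] (2*u^2 + 8*u) du = 550/3.
Total area = 32/3 + 550/3 = 194.

194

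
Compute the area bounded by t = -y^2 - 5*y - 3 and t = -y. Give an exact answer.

Both boundary curves give t as a function of y, so integrate with respect to y. Setting them equal: -y^2 - 4*y - 3 = 0, i.e. -(y + 1)*(y + 3) = 0, so they meet at y = -3, -1.
For y in [-3, -1], t = -y^2 - 5*y - 3 is on the right; area = ∫[-3,-1] (-y^2 - 4*y - 3) dy = 4/3.

4/3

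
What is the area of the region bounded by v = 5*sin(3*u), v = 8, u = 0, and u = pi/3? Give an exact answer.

-10/3 + 8*pi/3

On [0, pi/3], (5*sin(3*u)) - (8) = 5*sin(3*u) - 8 is ≤ 0 throughout, so the area is a single integral of |5*sin(3*u) - 8|.
∫[0,pi/3] (5*sin(3*u) - 8) du = 10/3 - 8*pi/3; the area of that piece is -10/3 + 8*pi/3.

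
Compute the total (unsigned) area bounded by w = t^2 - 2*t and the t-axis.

4/3

The curve meets the t-axis where t^2 - 2*t = 0, i.e. t*(t - 2) = 0, at t = 0, 2.
On [0, 2] the curve lies below the axis; ∫[0,2] (t^2 - 2*t) dt = -4/3, giving area 4/3.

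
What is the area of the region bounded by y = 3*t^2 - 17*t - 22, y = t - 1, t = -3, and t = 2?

137

The difference (3*t^2 - 17*t - 22) - (t - 1) = 3*t^2 - 18*t - 21 changes sign at t = -1 inside [-3, 2], so split the integral there.
∫[-3,-1] (3*t^2 - 18*t - 21) dt = 56.
∫[-1,2] (3*t^2 - 18*t - 21) dt = -81; the area of that piece is 81.
Total area = 56 + 81 = 137.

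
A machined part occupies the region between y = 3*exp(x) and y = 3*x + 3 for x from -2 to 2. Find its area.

On [-2, 2], (3*exp(x)) - (3*x + 3) = -3*x + 3*exp(x) - 3 is ≥ 0 throughout, so the area is a single integral of |-3*x + 3*exp(x) - 3|.
∫[-2,2] (-3*x + 3*exp(x) - 3) dx = -12 - 3*exp(-2) + 3*exp(2).

-12 - 3*exp(-2) + 3*exp(2)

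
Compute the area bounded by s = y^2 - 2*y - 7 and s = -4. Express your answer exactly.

32/3

Both boundary curves give s as a function of y, so integrate with respect to y. Setting them equal: y^2 - 2*y - 3 = 0, i.e. (y - 3)*(y + 1) = 0, so they meet at y = -1, 3.
For y in [-1, 3], s = y^2 - 2*y - 7 is on the left; area = ∫[-1,3] (-(y^2 - 2*y - 3)) dy = 32/3.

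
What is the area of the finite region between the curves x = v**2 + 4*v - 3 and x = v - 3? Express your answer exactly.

9/2

Both boundary curves give x as a function of v, so integrate with respect to v. Setting them equal: v**2 + 3*v = 0, i.e. v*(v + 3) = 0, so they meet at v = -3, 0.
For v in [-3, 0], x = v**2 + 4*v - 3 is on the left; area = ∫[-3,0] (-(v**2 + 3*v)) dv = 9/2.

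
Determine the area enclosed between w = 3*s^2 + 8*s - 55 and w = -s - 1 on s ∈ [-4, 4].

The difference (3*s^2 + 8*s - 55) - (-s - 1) = 3*s^2 + 9*s - 54 changes sign at s = 3 inside [-4, 4], so split the integral there.
∫[-4,3] (3*s^2 + 9*s - 54) ds = -637/2; the area of that piece is 637/2.
∫[3,4] (3*s^2 + 9*s - 54) ds = 29/2.
Total area = 637/2 + 29/2 = 333.

333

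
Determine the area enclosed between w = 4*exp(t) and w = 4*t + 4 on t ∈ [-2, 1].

-6 - 4*exp(-2) + 4*exp(1)

On [-2, 1], (4*exp(t)) - (4*t + 4) = -4*t + 4*exp(t) - 4 is ≥ 0 throughout, so the area is a single integral of |-4*t + 4*exp(t) - 4|.
∫[-2,1] (-4*t + 4*exp(t) - 4) dt = -6 - 4*exp(-2) + 4*exp(1).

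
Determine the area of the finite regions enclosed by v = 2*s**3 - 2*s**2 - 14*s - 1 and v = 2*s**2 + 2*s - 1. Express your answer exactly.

Set the curves equal: 2*s**3 - 2*s**2 - 14*s - 1 = 2*s**2 + 2*s - 1, so 2*s**3 - 4*s**2 - 16*s = 0, which factors as 2*s*(s - 4)*(s + 2) = 0. The curves meet at s = -2, 0, 4.
On [-2, 0], v = 2*s**3 - 2*s**2 - 14*s - 1 is on top; that piece has area ∫[-2,0] (2*s**3 - 4*s**2 - 16*s) ds = 40/3.
On [0, 4], v = 2*s**2 + 2*s - 1 is on top; that piece has area ∫[0,4] (-(2*s**3 - 4*s**2 - 16*s)) ds = 256/3.
Total enclosed area = 40/3 + 256/3 = 296/3.

296/3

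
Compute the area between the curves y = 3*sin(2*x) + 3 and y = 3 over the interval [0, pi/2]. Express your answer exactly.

3

On [0, pi/2], (3*sin(2*x) + 3) - (3) = 3*sin(2*x) is ≥ 0 throughout, so the area is a single integral of |3*sin(2*x)|.
∫[0,pi/2] (3*sin(2*x)) dx = 3.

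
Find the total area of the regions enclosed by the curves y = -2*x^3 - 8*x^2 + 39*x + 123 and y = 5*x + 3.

3901/6

Set the curves equal: -2*x^3 - 8*x^2 + 39*x + 123 = 5*x + 3, so -2*x^3 - 8*x^2 + 34*x + 120 = 0, which factors as -2*(x - 4)*(x + 3)*(x + 5) = 0. The curves meet at x = -5, -3, 4.
On [-5, -3], y = 5*x + 3 is on top; that piece has area ∫[-5,-3] (-(-2*x^3 - 8*x^2 + 34*x + 120)) dx = 64/3.
On [-3, 4], y = -2*x^3 - 8*x^2 + 39*x + 123 is on top; that piece has area ∫[-3,4] (-2*x^3 - 8*x^2 + 34*x + 120) dx = 3773/6.
Total enclosed area = 64/3 + 3773/6 = 3901/6.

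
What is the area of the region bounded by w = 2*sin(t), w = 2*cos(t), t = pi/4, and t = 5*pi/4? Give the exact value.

4*sqrt(2)

On [pi/4, 5*pi/4], (2*sin(t)) - (2*cos(t)) = 2*sin(t) - 2*cos(t) is ≥ 0 throughout, so the area is a single integral of |2*sin(t) - 2*cos(t)|.
∫[pi/4,5*pi/4] (2*sin(t) - 2*cos(t)) dt = 4*sqrt(2).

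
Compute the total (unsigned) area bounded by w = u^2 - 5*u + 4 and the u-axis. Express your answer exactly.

9/2

The curve meets the u-axis where u^2 - 5*u + 4 = 0, i.e. (u - 4)*(u - 1) = 0, at u = 1, 4.
On [1, 4] the curve lies below the axis; ∫[1,4] (u^2 - 5*u + 4) du = -9/2, giving area 9/2.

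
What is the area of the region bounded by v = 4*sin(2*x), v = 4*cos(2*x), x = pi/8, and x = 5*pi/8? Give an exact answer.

On [pi/8, 5*pi/8], (4*sin(2*x)) - (4*cos(2*x)) = 4*sin(2*x) - 4*cos(2*x) is ≥ 0 throughout, so the area is a single integral of |4*sin(2*x) - 4*cos(2*x)|.
∫[pi/8,5*pi/8] (4*sin(2*x) - 4*cos(2*x)) dx = 4*sqrt(2).

4*sqrt(2)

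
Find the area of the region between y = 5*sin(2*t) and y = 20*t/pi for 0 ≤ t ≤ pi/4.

On [0, pi/4], (5*sin(2*t)) - (20*t/pi) = -20*t/pi + 5*sin(2*t) is ≥ 0 throughout, so the area is a single integral of |-20*t/pi + 5*sin(2*t)|.
∫[0,pi/4] (-20*t/pi + 5*sin(2*t)) dt = 5/2 - 5*pi/8.

5/2 - 5*pi/8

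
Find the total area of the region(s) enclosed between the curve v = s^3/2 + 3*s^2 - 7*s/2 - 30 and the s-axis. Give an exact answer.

517/4

The curve meets the s-axis where s^3/2 + 3*s^2 - 7*s/2 - 30 = 0, i.e. (s - 3)*(s + 4)*(s + 5)/2 = 0, at s = -5, -4, 3.
On [-5, -4] the curve lies above the axis; ∫[-5,-4] (s^3/2 + 3*s^2 - 7*s/2 - 30) ds = 5/8, giving area 5/8.
On [-4, 3] the curve lies below the axis; ∫[-4,3] (s^3/2 + 3*s^2 - 7*s/2 - 30) ds = -1029/8, giving area 1029/8.
Total area = 5/8 + 1029/8 = 517/4.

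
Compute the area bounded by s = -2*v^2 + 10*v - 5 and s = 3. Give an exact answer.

Both boundary curves give s as a function of v, so integrate with respect to v. Setting them equal: -2*v^2 + 10*v - 8 = 0, i.e. -2*(v - 4)*(v - 1) = 0, so they meet at v = 1, 4.
For v in [1, 4], s = -2*v^2 + 10*v - 5 is on the right; area = ∫[1,4] (-2*v^2 + 10*v - 8) dv = 9.

9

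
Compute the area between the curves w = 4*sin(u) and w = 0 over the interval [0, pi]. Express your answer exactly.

8

On [0, pi], (4*sin(u)) - (0) = 4*sin(u) is ≥ 0 throughout, so the area is a single integral of |4*sin(u)|.
∫[0,pi] (4*sin(u)) du = 8.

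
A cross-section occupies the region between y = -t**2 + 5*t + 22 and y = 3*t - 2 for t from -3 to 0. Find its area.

54

On [-3, 0], (-t**2 + 5*t + 22) - (3*t - 2) = -t**2 + 2*t + 24 is ≥ 0 throughout, so the area is a single integral of |-t**2 + 2*t + 24|.
∫[-3,0] (-t**2 + 2*t + 24) dt = 54.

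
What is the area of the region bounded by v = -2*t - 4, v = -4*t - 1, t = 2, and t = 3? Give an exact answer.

On [2, 3], (-2*t - 4) - (-4*t - 1) = 2*t - 3 is ≥ 0 throughout, so the area is a single integral of |2*t - 3|.
∫[2,3] (2*t - 3) dt = 2.

2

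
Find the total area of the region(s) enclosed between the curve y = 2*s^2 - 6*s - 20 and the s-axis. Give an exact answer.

The curve meets the s-axis where 2*s^2 - 6*s - 20 = 0, i.e. 2*(s - 5)*(s + 2) = 0, at s = -2, 5.
On [-2, 5] the curve lies below the axis; ∫[-2,5] (2*s^2 - 6*s - 20) ds = -343/3, giving area 343/3.

343/3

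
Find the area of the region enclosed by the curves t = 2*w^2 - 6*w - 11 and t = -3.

Both boundary curves give t as a function of w, so integrate with respect to w. Setting them equal: 2*w^2 - 6*w - 8 = 0, i.e. 2*(w - 4)*(w + 1) = 0, so they meet at w = -1, 4.
For w in [-1, 4], t = 2*w^2 - 6*w - 11 is on the left; area = ∫[-1,4] (-(2*w^2 - 6*w - 8)) dw = 125/3.

125/3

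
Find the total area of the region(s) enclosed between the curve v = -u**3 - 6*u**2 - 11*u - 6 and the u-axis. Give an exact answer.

The curve meets the u-axis where -u**3 - 6*u**2 - 11*u - 6 = 0, i.e. -(u + 1)*(u + 2)*(u + 3) = 0, at u = -3, -2, -1.
On [-3, -2] the curve lies below the axis; ∫[-3,-2] (-u**3 - 6*u**2 - 11*u - 6) du = -1/4, giving area 1/4.
On [-2, -1] the curve lies above the axis; ∫[-2,-1] (-u**3 - 6*u**2 - 11*u - 6) du = 1/4, giving area 1/4.
Total area = 1/4 + 1/4 = 1/2.

1/2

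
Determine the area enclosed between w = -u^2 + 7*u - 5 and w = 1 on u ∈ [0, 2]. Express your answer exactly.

5

The difference (-u^2 + 7*u - 5) - (1) = -u^2 + 7*u - 6 changes sign at u = 1 inside [0, 2], so split the integral there.
∫[0,1] (-u^2 + 7*u - 6) du = -17/6; the area of that piece is 17/6.
∫[1,2] (-u^2 + 7*u - 6) du = 13/6.
Total area = 17/6 + 13/6 = 5.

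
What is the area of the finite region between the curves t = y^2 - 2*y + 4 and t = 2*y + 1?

4/3

Both boundary curves give t as a function of y, so integrate with respect to y. Setting them equal: y^2 - 4*y + 3 = 0, i.e. (y - 3)*(y - 1) = 0, so they meet at y = 1, 3.
For y in [1, 3], t = y^2 - 2*y + 4 is on the left; area = ∫[1,3] (-(y^2 - 4*y + 3)) dy = 4/3.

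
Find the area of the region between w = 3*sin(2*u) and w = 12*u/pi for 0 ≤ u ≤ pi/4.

3/2 - 3*pi/8

On [0, pi/4], (3*sin(2*u)) - (12*u/pi) = -12*u/pi + 3*sin(2*u) is ≥ 0 throughout, so the area is a single integral of |-12*u/pi + 3*sin(2*u)|.
∫[0,pi/4] (-12*u/pi + 3*sin(2*u)) du = 3/2 - 3*pi/8.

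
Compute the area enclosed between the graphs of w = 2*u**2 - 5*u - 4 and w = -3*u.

9

Set the curves equal: 2*u**2 - 5*u - 4 = -3*u, so 2*u**2 - 2*u - 4 = 0, which factors as 2*(u - 2)*(u + 1) = 0. The curves meet at u = -1, 2.
On [-1, 2], w = -3*u is on top; that piece has area ∫[-1,2] (-(2*u**2 - 2*u - 4)) du = 9.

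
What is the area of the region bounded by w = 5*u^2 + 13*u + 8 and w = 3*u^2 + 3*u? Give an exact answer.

Set the curves equal: 5*u^2 + 13*u + 8 = 3*u^2 + 3*u, so 2*u^2 + 10*u + 8 = 0, which factors as 2*(u + 1)*(u + 4) = 0. The curves meet at u = -4, -1.
On [-4, -1], w = 3*u^2 + 3*u is on top; that piece has area ∫[-4,-1] (-(2*u^2 + 10*u + 8)) du = 9.

9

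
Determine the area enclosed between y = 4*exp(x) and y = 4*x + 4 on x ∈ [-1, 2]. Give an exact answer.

On [-1, 2], (4*exp(x)) - (4*x + 4) = -4*x + 4*exp(x) - 4 is ≥ 0 throughout, so the area is a single integral of |-4*x + 4*exp(x) - 4|.
∫[-1,2] (-4*x + 4*exp(x) - 4) dx = -18 - 4*exp(-1) + 4*exp(2).

-18 - 4*exp(-1) + 4*exp(2)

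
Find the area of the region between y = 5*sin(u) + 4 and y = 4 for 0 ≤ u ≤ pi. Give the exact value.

10

On [0, pi], (5*sin(u) + 4) - (4) = 5*sin(u) is ≥ 0 throughout, so the area is a single integral of |5*sin(u)|.
∫[0,pi] (5*sin(u)) du = 10.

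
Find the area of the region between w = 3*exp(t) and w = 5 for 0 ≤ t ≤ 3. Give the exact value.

The difference (3*exp(t)) - (5) = 3*exp(t) - 5 changes sign at t = log(5/3) inside [0, 3], so split the integral there.
∫[0,log(5/3)] (3*exp(t) - 5) dt = log(243/3125) + 2; the area of that piece is -2 + log(3125/243).
∫[log(5/3),3] (3*exp(t) - 5) dt = -20 - 5*log(3) + 5*log(5) + 3*exp(3).
Total area = (-2 + log(3125/243)) + (-20 - 5*log(3) + 5*log(5) + 3*exp(3)) = -22 - 10*log(3) + 10*log(5) + 3*exp(3).

-22 - 10*log(3) + 10*log(5) + 3*exp(3)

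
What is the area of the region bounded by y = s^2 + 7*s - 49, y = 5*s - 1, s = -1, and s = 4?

610/3

On [-1, 4], (s^2 + 7*s - 49) - (5*s - 1) = s^2 + 2*s - 48 is ≤ 0 throughout, so the area is a single integral of |s^2 + 2*s - 48|.
∫[-1,4] (s^2 + 2*s - 48) ds = -610/3; the area of that piece is 610/3.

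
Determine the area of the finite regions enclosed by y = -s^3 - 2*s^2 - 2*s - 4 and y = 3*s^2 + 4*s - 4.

37/12

Set the curves equal: -s^3 - 2*s^2 - 2*s - 4 = 3*s^2 + 4*s - 4, so -s^3 - 5*s^2 - 6*s = 0, which factors as -s*(s + 2)*(s + 3) = 0. The curves meet at s = -3, -2, 0.
On [-3, -2], y = 3*s^2 + 4*s - 4 is on top; that piece has area ∫[-3,-2] (-(-s^3 - 5*s^2 - 6*s)) ds = 5/12.
On [-2, 0], y = -s^3 - 2*s^2 - 2*s - 4 is on top; that piece has area ∫[-2,0] (-s^3 - 5*s^2 - 6*s) ds = 8/3.
Total enclosed area = 5/12 + 8/3 = 37/12.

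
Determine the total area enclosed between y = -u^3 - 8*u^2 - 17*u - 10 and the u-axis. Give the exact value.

71/6

The curve meets the u-axis where -u^3 - 8*u^2 - 17*u - 10 = 0, i.e. -(u + 1)*(u + 2)*(u + 5) = 0, at u = -5, -2, -1.
On [-5, -2] the curve lies below the axis; ∫[-5,-2] (-u^3 - 8*u^2 - 17*u - 10) du = -45/4, giving area 45/4.
On [-2, -1] the curve lies above the axis; ∫[-2,-1] (-u^3 - 8*u^2 - 17*u - 10) du = 7/12, giving area 7/12.
Total area = 45/4 + 7/12 = 71/6.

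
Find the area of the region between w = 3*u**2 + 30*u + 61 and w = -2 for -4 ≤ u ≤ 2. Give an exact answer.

The difference (3*u**2 + 30*u + 61) - (-2) = 3*u**2 + 30*u + 63 changes sign at u = -3 inside [-4, 2], so split the integral there.
∫[-4,-3] (3*u**2 + 30*u + 63) du = -5; the area of that piece is 5.
∫[-3,2] (3*u**2 + 30*u + 63) du = 275.
Total area = 5 + 275 = 280.

280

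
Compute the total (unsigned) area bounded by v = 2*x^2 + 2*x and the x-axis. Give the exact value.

1/3

The curve meets the x-axis where 2*x^2 + 2*x = 0, i.e. 2*x*(x + 1) = 0, at x = -1, 0.
On [-1, 0] the curve lies below the axis; ∫[-1,0] (2*x^2 + 2*x) dx = -1/3, giving area 1/3.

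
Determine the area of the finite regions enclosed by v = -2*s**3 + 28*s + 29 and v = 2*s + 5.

407/2

Set the curves equal: -2*s**3 + 28*s + 29 = 2*s + 5, so -2*s**3 + 26*s + 24 = 0, which factors as -2*(s - 4)*(s + 1)*(s + 3) = 0. The curves meet at s = -3, -1, 4.
On [-3, -1], v = 2*s + 5 is on top; that piece has area ∫[-3,-1] (-(-2*s**3 + 26*s + 24)) ds = 16.
On [-1, 4], v = -2*s**3 + 28*s + 29 is on top; that piece has area ∫[-1,4] (-2*s**3 + 26*s + 24) ds = 375/2.
Total enclosed area = 16 + 375/2 = 407/2.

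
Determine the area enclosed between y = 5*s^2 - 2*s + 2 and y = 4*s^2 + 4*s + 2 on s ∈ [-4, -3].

100/3

On [-4, -3], (5*s^2 - 2*s + 2) - (4*s^2 + 4*s + 2) = s^2 - 6*s is ≥ 0 throughout, so the area is a single integral of |s^2 - 6*s|.
∫[-4,-3] (s^2 - 6*s) ds = 100/3.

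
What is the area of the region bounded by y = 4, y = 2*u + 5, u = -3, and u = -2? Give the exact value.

On [-3, -2], (4) - (2*u + 5) = -2*u - 1 is ≥ 0 throughout, so the area is a single integral of |-2*u - 1|.
∫[-3,-2] (-2*u - 1) du = 4.

4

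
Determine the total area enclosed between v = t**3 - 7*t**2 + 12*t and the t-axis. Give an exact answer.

71/6

The curve meets the t-axis where t**3 - 7*t**2 + 12*t = 0, i.e. t*(t - 4)*(t - 3) = 0, at t = 0, 3, 4.
On [0, 3] the curve lies above the axis; ∫[0,3] (t**3 - 7*t**2 + 12*t) dt = 45/4, giving area 45/4.
On [3, 4] the curve lies below the axis; ∫[3,4] (t**3 - 7*t**2 + 12*t) dt = -7/12, giving area 7/12.
Total area = 45/4 + 7/12 = 71/6.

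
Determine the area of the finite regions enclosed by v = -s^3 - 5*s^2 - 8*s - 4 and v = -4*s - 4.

Set the curves equal: -s^3 - 5*s^2 - 8*s - 4 = -4*s - 4, so -s^3 - 5*s^2 - 4*s = 0, which factors as -s*(s + 1)*(s + 4) = 0. The curves meet at s = -4, -1, 0.
On [-4, -1], v = -4*s - 4 is on top; that piece has area ∫[-4,-1] (-(-s^3 - 5*s^2 - 4*s)) ds = 45/4.
On [-1, 0], v = -s^3 - 5*s^2 - 8*s - 4 is on top; that piece has area ∫[-1,0] (-s^3 - 5*s^2 - 4*s) ds = 7/12.
Total enclosed area = 45/4 + 7/12 = 71/6.

71/6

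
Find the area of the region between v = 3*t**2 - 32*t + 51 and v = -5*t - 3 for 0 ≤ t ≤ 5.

155/2

The difference (3*t**2 - 32*t + 51) - (-5*t - 3) = 3*t**2 - 27*t + 54 changes sign at t = 3 inside [0, 5], so split the integral there.
∫[0,3] (3*t**2 - 27*t + 54) dt = 135/2.
∫[3,5] (3*t**2 - 27*t + 54) dt = -10; the area of that piece is 10.
Total area = 135/2 + 10 = 155/2.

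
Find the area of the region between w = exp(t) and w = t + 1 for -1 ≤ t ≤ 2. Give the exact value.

On [-1, 2], (exp(t)) - (t + 1) = -t + exp(t) - 1 is ≥ 0 throughout, so the area is a single integral of |-t + exp(t) - 1|.
∫[-1,2] (-t + exp(t) - 1) dt = -9/2 - exp(-1) + exp(2).

-9/2 - exp(-1) + exp(2)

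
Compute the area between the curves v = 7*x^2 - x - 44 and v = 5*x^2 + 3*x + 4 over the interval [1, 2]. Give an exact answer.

148/3

On [1, 2], (7*x^2 - x - 44) - (5*x^2 + 3*x + 4) = 2*x^2 - 4*x - 48 is ≤ 0 throughout, so the area is a single integral of |2*x^2 - 4*x - 48|.
∫[1,2] (2*x^2 - 4*x - 48) dx = -148/3; the area of that piece is 148/3.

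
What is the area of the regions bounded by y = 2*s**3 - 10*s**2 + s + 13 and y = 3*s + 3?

296/3

Set the curves equal: 2*s**3 - 10*s**2 + s + 13 = 3*s + 3, so 2*s**3 - 10*s**2 - 2*s + 10 = 0, which factors as 2*(s - 5)*(s - 1)*(s + 1) = 0. The curves meet at s = -1, 1, 5.
On [-1, 1], y = 2*s**3 - 10*s**2 + s + 13 is on top; that piece has area ∫[-1,1] (2*s**3 - 10*s**2 - 2*s + 10) ds = 40/3.
On [1, 5], y = 3*s + 3 is on top; that piece has area ∫[1,5] (-(2*s**3 - 10*s**2 - 2*s + 10)) ds = 256/3.
Total enclosed area = 40/3 + 256/3 = 296/3.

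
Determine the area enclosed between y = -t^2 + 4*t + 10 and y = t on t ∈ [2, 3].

On [2, 3], (-t^2 + 4*t + 10) - (t) = -t^2 + 3*t + 10 is ≥ 0 throughout, so the area is a single integral of |-t^2 + 3*t + 10|.
∫[2,3] (-t^2 + 3*t + 10) dt = 67/6.

67/6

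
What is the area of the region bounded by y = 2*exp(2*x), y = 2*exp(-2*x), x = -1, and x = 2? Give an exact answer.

-4 + exp(-4) + exp(-2) + exp(2) + exp(4)

The difference (2*exp(2*x)) - (2*exp(-2*x)) = 2*exp(2*x) - 2*exp(-2*x) changes sign at x = 0 inside [-1, 2], so split the integral there.
∫[-1,0] (2*exp(2*x) - 2*exp(-2*x)) dx = -exp(2) - exp(-2) + 2; the area of that piece is -2 + exp(-2) + exp(2).
∫[0,2] (2*exp(2*x) - 2*exp(-2*x)) dx = -2 + exp(-4) + exp(4).
Total area = (-2 + exp(-2) + exp(2)) + (-2 + exp(-4) + exp(4)) = -4 + exp(-4) + exp(-2) + exp(2) + exp(4).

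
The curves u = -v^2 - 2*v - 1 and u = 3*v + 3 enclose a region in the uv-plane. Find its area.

Both boundary curves give u as a function of v, so integrate with respect to v. Setting them equal: -v^2 - 5*v - 4 = 0, i.e. -(v + 1)*(v + 4) = 0, so they meet at v = -4, -1.
For v in [-4, -1], u = -v^2 - 2*v - 1 is on the right; area = ∫[-4,-1] (-v^2 - 5*v - 4) dv = 9/2.

9/2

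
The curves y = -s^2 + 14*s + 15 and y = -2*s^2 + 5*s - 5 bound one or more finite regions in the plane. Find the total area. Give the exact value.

1/6

Set the curves equal: -s^2 + 14*s + 15 = -2*s^2 + 5*s - 5, so s^2 + 9*s + 20 = 0, which factors as (s + 4)*(s + 5) = 0. The curves meet at s = -5, -4.
On [-5, -4], y = -2*s^2 + 5*s - 5 is on top; that piece has area ∫[-5,-4] (-(s^2 + 9*s + 20)) ds = 1/6.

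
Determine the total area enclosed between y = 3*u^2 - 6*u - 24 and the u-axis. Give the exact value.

The curve meets the u-axis where 3*u^2 - 6*u - 24 = 0, i.e. 3*(u - 4)*(u + 2) = 0, at u = -2, 4.
On [-2, 4] the curve lies below the axis; ∫[-2,4] (3*u^2 - 6*u - 24) du = -108, giving area 108.

108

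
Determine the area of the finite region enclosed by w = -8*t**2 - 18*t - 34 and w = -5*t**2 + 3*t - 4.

Set the curves equal: -8*t**2 - 18*t - 34 = -5*t**2 + 3*t - 4, so -3*t**2 - 21*t - 30 = 0, which factors as -3*(t + 2)*(t + 5) = 0. The curves meet at t = -5, -2.
On [-5, -2], w = -8*t**2 - 18*t - 34 is on top; that piece has area ∫[-5,-2] (-3*t**2 - 21*t - 30) dt = 27/2.

27/2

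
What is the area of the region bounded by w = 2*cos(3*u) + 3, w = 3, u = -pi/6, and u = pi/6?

On [-pi/6, pi/6], (2*cos(3*u) + 3) - (3) = 2*cos(3*u) is ≥ 0 throughout, so the area is a single integral of |2*cos(3*u)|.
∫[-pi/6,pi/6] (2*cos(3*u)) du = 4/3.

4/3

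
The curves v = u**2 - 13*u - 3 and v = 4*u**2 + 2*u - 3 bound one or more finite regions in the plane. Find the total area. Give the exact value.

Set the curves equal: u**2 - 13*u - 3 = 4*u**2 + 2*u - 3, so -3*u**2 - 15*u = 0, which factors as -3*u*(u + 5) = 0. The curves meet at u = -5, 0.
On [-5, 0], v = u**2 - 13*u - 3 is on top; that piece has area ∫[-5,0] (-3*u**2 - 15*u) du = 125/2.

125/2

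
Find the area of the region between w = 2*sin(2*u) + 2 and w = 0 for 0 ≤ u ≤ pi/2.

On [0, pi/2], (2*sin(2*u) + 2) - (0) = 2*sin(2*u) + 2 is ≥ 0 throughout, so the area is a single integral of |2*sin(2*u) + 2|.
∫[0,pi/2] (2*sin(2*u) + 2) du = 2 + pi.

2 + pi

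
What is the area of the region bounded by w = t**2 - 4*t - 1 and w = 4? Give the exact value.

36

Set the curves equal: t**2 - 4*t - 1 = 4, so t**2 - 4*t - 5 = 0, which factors as (t - 5)*(t + 1) = 0. The curves meet at t = -1, 5.
On [-1, 5], w = 4 is on top; that piece has area ∫[-1,5] (-(t**2 - 4*t - 5)) dt = 36.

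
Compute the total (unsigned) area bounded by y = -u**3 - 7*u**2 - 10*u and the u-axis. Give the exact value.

253/12

The curve meets the u-axis where -u**3 - 7*u**2 - 10*u = 0, i.e. -u*(u + 2)*(u + 5) = 0, at u = -5, -2, 0.
On [-5, -2] the curve lies below the axis; ∫[-5,-2] (-u**3 - 7*u**2 - 10*u) du = -63/4, giving area 63/4.
On [-2, 0] the curve lies above the axis; ∫[-2,0] (-u**3 - 7*u**2 - 10*u) du = 16/3, giving area 16/3.
Total area = 63/4 + 16/3 = 253/12.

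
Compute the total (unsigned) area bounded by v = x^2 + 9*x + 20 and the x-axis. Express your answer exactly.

The curve meets the x-axis where x^2 + 9*x + 20 = 0, i.e. (x + 4)*(x + 5) = 0, at x = -5, -4.
On [-5, -4] the curve lies below the axis; ∫[-5,-4] (x^2 + 9*x + 20) dx = -1/6, giving area 1/6.

1/6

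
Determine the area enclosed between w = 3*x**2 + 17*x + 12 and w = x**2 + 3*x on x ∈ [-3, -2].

31/3

On [-3, -2], (3*x**2 + 17*x + 12) - (x**2 + 3*x) = 2*x**2 + 14*x + 12 is ≤ 0 throughout, so the area is a single integral of |2*x**2 + 14*x + 12|.
∫[-3,-2] (2*x**2 + 14*x + 12) dx = -31/3; the area of that piece is 31/3.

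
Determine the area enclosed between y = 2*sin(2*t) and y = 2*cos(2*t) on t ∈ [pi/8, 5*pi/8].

2*sqrt(2)

On [pi/8, 5*pi/8], (2*sin(2*t)) - (2*cos(2*t)) = 2*sin(2*t) - 2*cos(2*t) is ≥ 0 throughout, so the area is a single integral of |2*sin(2*t) - 2*cos(2*t)|.
∫[pi/8,5*pi/8] (2*sin(2*t) - 2*cos(2*t)) dt = 2*sqrt(2).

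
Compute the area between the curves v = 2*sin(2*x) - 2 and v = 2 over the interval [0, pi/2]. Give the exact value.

-2 + 2*pi

On [0, pi/2], (2*sin(2*x) - 2) - (2) = 2*sin(2*x) - 4 is ≤ 0 throughout, so the area is a single integral of |2*sin(2*x) - 4|.
∫[0,pi/2] (2*sin(2*x) - 4) dx = 2 - 2*pi; the area of that piece is -2 + 2*pi.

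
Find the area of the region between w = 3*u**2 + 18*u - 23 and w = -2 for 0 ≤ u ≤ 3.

The difference (3*u**2 + 18*u - 23) - (-2) = 3*u**2 + 18*u - 21 changes sign at u = 1 inside [0, 3], so split the integral there.
∫[0,1] (3*u**2 + 18*u - 21) du = -11; the area of that piece is 11.
∫[1,3] (3*u**2 + 18*u - 21) du = 56.
Total area = 11 + 56 = 67.

67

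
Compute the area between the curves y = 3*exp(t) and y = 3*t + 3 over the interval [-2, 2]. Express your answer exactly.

On [-2, 2], (3*exp(t)) - (3*t + 3) = -3*t + 3*exp(t) - 3 is ≥ 0 throughout, so the area is a single integral of |-3*t + 3*exp(t) - 3|.
∫[-2,2] (-3*t + 3*exp(t) - 3) dt = -12 - 3*exp(-2) + 3*exp(2).

-12 - 3*exp(-2) + 3*exp(2)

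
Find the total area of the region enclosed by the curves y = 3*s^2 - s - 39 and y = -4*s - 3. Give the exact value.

Set the curves equal: 3*s^2 - s - 39 = -4*s - 3, so 3*s^2 + 3*s - 36 = 0, which factors as 3*(s - 3)*(s + 4) = 0. The curves meet at s = -4, 3.
On [-4, 3], y = -4*s - 3 is on top; that piece has area ∫[-4,3] (-(3*s^2 + 3*s - 36)) ds = 343/2.

343/2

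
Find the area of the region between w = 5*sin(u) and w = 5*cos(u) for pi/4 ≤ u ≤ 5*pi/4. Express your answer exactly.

10*sqrt(2)

On [pi/4, 5*pi/4], (5*sin(u)) - (5*cos(u)) = 5*sin(u) - 5*cos(u) is ≥ 0 throughout, so the area is a single integral of |5*sin(u) - 5*cos(u)|.
∫[pi/4,5*pi/4] (5*sin(u) - 5*cos(u)) du = 10*sqrt(2).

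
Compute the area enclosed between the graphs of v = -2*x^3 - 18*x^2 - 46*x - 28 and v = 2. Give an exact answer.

Set the curves equal: -2*x^3 - 18*x^2 - 46*x - 28 = 2, so -2*x^3 - 18*x^2 - 46*x - 30 = 0, which factors as -2*(x + 1)*(x + 3)*(x + 5) = 0. The curves meet at x = -5, -3, -1.
On [-5, -3], v = 2 is on top; that piece has area ∫[-5,-3] (-(-2*x^3 - 18*x^2 - 46*x - 30)) dx = 8.
On [-3, -1], v = -2*x^3 - 18*x^2 - 46*x - 28 is on top; that piece has area ∫[-3,-1] (-2*x^3 - 18*x^2 - 46*x - 30) dx = 8.
Total enclosed area = 8 + 8 = 16.

16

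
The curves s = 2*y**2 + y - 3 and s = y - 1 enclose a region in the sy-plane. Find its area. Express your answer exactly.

8/3

Both boundary curves give s as a function of y, so integrate with respect to y. Setting them equal: 2*y**2 - 2 = 0, i.e. 2*(y - 1)*(y + 1) = 0, so they meet at y = -1, 1.
For y in [-1, 1], s = 2*y**2 + y - 3 is on the left; area = ∫[-1,1] (-(2*y**2 - 2)) dy = 8/3.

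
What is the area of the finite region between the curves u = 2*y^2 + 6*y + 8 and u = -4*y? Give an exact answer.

9

Both boundary curves give u as a function of y, so integrate with respect to y. Setting them equal: 2*y^2 + 10*y + 8 = 0, i.e. 2*(y + 1)*(y + 4) = 0, so they meet at y = -4, -1.
For y in [-4, -1], u = 2*y^2 + 6*y + 8 is on the left; area = ∫[-4,-1] (-(2*y^2 + 10*y + 8)) dy = 9.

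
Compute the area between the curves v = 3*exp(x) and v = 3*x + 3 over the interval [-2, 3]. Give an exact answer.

-45/2 - 3*exp(-2) + 3*exp(3)

On [-2, 3], (3*exp(x)) - (3*x + 3) = -3*x + 3*exp(x) - 3 is ≥ 0 throughout, so the area is a single integral of |-3*x + 3*exp(x) - 3|.
∫[-2,3] (-3*x + 3*exp(x) - 3) dx = -45/2 - 3*exp(-2) + 3*exp(3).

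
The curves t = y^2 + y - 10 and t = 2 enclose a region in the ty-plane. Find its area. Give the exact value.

Both boundary curves give t as a function of y, so integrate with respect to y. Setting them equal: y^2 + y - 12 = 0, i.e. (y - 3)*(y + 4) = 0, so they meet at y = -4, 3.
For y in [-4, 3], t = y^2 + y - 10 is on the left; area = ∫[-4,3] (-(y^2 + y - 12)) dy = 343/6.

343/6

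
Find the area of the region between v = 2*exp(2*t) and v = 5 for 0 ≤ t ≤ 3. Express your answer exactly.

The difference (2*exp(2*t)) - (5) = 2*exp(2*t) - 5 changes sign at t = -log(2)/2 + log(5)/2 inside [0, 3], so split the integral there.
∫[0,-log(2)/2 + log(5)/2] (2*exp(2*t) - 5) dt = log(4*sqrt(10)/125) + 3/2; the area of that piece is -3/2 + log(25*sqrt(10)/8).
∫[-log(2)/2 + log(5)/2,3] (2*exp(2*t) - 5) dt = -35/2 - 5*log(2)/2 + 5*log(5)/2 + exp(6).
Total area = (-3/2 + log(25*sqrt(10)/8)) + (-35/2 - 5*log(2)/2 + 5*log(5)/2 + exp(6)) = -19 - 11*log(2)/2 + log(10)/2 + 9*log(5)/2 + exp(6).

-19 - 11*log(2)/2 + log(10)/2 + 9*log(5)/2 + exp(6)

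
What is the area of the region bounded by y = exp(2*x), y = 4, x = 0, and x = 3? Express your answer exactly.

The difference (exp(2*x)) - (4) = exp(2*x) - 4 changes sign at x = log(2) inside [0, 3], so split the integral there.
∫[0,log(2)] (exp(2*x) - 4) dx = 3/2 - log(16); the area of that piece is -3/2 + log(16).
∫[log(2),3] (exp(2*x) - 4) dx = -14 + 4*log(2) + exp(6)/2.
Total area = (-3/2 + log(16)) + (-14 + 4*log(2) + exp(6)/2) = -31/2 + 8*log(2) + exp(6)/2.

-31/2 + 8*log(2) + exp(6)/2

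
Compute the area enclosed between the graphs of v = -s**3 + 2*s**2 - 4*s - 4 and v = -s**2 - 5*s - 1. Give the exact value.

Set the curves equal: -s**3 + 2*s**2 - 4*s - 4 = -s**2 - 5*s - 1, so -s**3 + 3*s**2 + s - 3 = 0, which factors as -(s - 3)*(s - 1)*(s + 1) = 0. The curves meet at s = -1, 1, 3.
On [-1, 1], v = -s**2 - 5*s - 1 is on top; that piece has area ∫[-1,1] (-(-s**3 + 3*s**2 + s - 3)) ds = 4.
On [1, 3], v = -s**3 + 2*s**2 - 4*s - 4 is on top; that piece has area ∫[1,3] (-s**3 + 3*s**2 + s - 3) ds = 4.
Total enclosed area = 4 + 4 = 8.

8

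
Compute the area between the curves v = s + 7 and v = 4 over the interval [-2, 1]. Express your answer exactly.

15/2

On [-2, 1], (s + 7) - (4) = s + 3 is ≥ 0 throughout, so the area is a single integral of |s + 3|.
∫[-2,1] (s + 3) ds = 15/2.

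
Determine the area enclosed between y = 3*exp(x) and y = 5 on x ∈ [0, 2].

-17 - 10*log(3) + 10*log(5) + 3*exp(2)

The difference (3*exp(x)) - (5) = 3*exp(x) - 5 changes sign at x = log(5/3) inside [0, 2], so split the integral there.
∫[0,log(5/3)] (3*exp(x) - 5) dx = log(243/3125) + 2; the area of that piece is -2 + log(3125/243).
∫[log(5/3),2] (3*exp(x) - 5) dx = -15 - 5*log(3) + 5*log(5) + 3*exp(2).
Total area = (-2 + log(3125/243)) + (-15 - 5*log(3) + 5*log(5) + 3*exp(2)) = -17 - 10*log(3) + 10*log(5) + 3*exp(2).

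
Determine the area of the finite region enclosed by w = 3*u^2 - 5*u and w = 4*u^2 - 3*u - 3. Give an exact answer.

32/3

Set the curves equal: 3*u^2 - 5*u = 4*u^2 - 3*u - 3, so -u^2 - 2*u + 3 = 0, which factors as -(u - 1)*(u + 3) = 0. The curves meet at u = -3, 1.
On [-3, 1], w = 3*u^2 - 5*u is on top; that piece has area ∫[-3,1] (-u^2 - 2*u + 3) du = 32/3.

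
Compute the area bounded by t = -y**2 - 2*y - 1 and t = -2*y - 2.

4/3

Both boundary curves give t as a function of y, so integrate with respect to y. Setting them equal: -y**2 + 1 = 0, i.e. -(y - 1)*(y + 1) = 0, so they meet at y = -1, 1.
For y in [-1, 1], t = -y**2 - 2*y - 1 is on the right; area = ∫[-1,1] (-y**2 + 1) dy = 4/3.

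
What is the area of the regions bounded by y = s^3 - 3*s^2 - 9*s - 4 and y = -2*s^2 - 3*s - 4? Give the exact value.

253/12

Set the curves equal: s^3 - 3*s^2 - 9*s - 4 = -2*s^2 - 3*s - 4, so s^3 - s^2 - 6*s = 0, which factors as s*(s - 3)*(s + 2) = 0. The curves meet at s = -2, 0, 3.
On [-2, 0], y = s^3 - 3*s^2 - 9*s - 4 is on top; that piece has area ∫[-2,0] (s^3 - s^2 - 6*s) ds = 16/3.
On [0, 3], y = -2*s^2 - 3*s - 4 is on top; that piece has area ∫[0,3] (-(s^3 - s^2 - 6*s)) ds = 63/4.
Total enclosed area = 16/3 + 63/4 = 253/12.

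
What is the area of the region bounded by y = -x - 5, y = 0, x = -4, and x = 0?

12

On [-4, 0], (-x - 5) - (0) = -x - 5 is ≤ 0 throughout, so the area is a single integral of |-x - 5|.
∫[-4,0] (-x - 5) dx = -12; the area of that piece is 12.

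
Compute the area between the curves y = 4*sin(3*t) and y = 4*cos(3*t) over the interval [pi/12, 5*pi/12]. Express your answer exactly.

8*sqrt(2)/3

On [pi/12, 5*pi/12], (4*sin(3*t)) - (4*cos(3*t)) = 4*sin(3*t) - 4*cos(3*t) is ≥ 0 throughout, so the area is a single integral of |4*sin(3*t) - 4*cos(3*t)|.
∫[pi/12,5*pi/12] (4*sin(3*t) - 4*cos(3*t)) dt = 8*sqrt(2)/3.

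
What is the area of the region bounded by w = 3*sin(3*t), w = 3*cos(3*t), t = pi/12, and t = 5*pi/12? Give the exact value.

On [pi/12, 5*pi/12], (3*sin(3*t)) - (3*cos(3*t)) = 3*sin(3*t) - 3*cos(3*t) is ≥ 0 throughout, so the area is a single integral of |3*sin(3*t) - 3*cos(3*t)|.
∫[pi/12,5*pi/12] (3*sin(3*t) - 3*cos(3*t)) dt = 2*sqrt(2).

2*sqrt(2)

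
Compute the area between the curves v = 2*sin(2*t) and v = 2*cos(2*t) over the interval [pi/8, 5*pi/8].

2*sqrt(2)

On [pi/8, 5*pi/8], (2*sin(2*t)) - (2*cos(2*t)) = 2*sin(2*t) - 2*cos(2*t) is ≥ 0 throughout, so the area is a single integral of |2*sin(2*t) - 2*cos(2*t)|.
∫[pi/8,5*pi/8] (2*sin(2*t) - 2*cos(2*t)) dt = 2*sqrt(2).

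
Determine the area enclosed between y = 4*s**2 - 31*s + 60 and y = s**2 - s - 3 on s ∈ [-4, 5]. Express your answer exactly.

The difference (4*s**2 - 31*s + 60) - (s**2 - s - 3) = 3*s**2 - 30*s + 63 changes sign at s = 3 inside [-4, 5], so split the integral there.
∫[-4,3] (3*s**2 - 30*s + 63) ds = 637.
∫[3,5] (3*s**2 - 30*s + 63) ds = -16; the area of that piece is 16.
Total area = 637 + 16 = 653.

653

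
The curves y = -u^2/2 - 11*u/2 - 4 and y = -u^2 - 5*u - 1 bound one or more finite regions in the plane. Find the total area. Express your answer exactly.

Set the curves equal: -u^2/2 - 11*u/2 - 4 = -u^2 - 5*u - 1, so u^2/2 - u/2 - 3 = 0, which factors as (u - 3)*(u + 2)/2 = 0. The curves meet at u = -2, 3.
On [-2, 3], y = -u^2 - 5*u - 1 is on top; that piece has area ∫[-2,3] (-(u^2/2 - u/2 - 3)) du = 125/12.

125/12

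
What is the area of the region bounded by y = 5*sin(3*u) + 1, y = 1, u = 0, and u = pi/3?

10/3

On [0, pi/3], (5*sin(3*u) + 1) - (1) = 5*sin(3*u) is ≥ 0 throughout, so the area is a single integral of |5*sin(3*u)|.
∫[0,pi/3] (5*sin(3*u)) du = 10/3.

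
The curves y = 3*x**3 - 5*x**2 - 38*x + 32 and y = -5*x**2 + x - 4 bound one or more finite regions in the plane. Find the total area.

1221/4

Set the curves equal: 3*x**3 - 5*x**2 - 38*x + 32 = -5*x**2 + x - 4, so 3*x**3 - 39*x + 36 = 0, which factors as 3*(x - 3)*(x - 1)*(x + 4) = 0. The curves meet at x = -4, 1, 3.
On [-4, 1], y = 3*x**3 - 5*x**2 - 38*x + 32 is on top; that piece has area ∫[-4,1] (3*x**3 - 39*x + 36) dx = 1125/4.
On [1, 3], y = -5*x**2 + x - 4 is on top; that piece has area ∫[1,3] (-(3*x**3 - 39*x + 36)) dx = 24.
Total enclosed area = 1125/4 + 24 = 1221/4.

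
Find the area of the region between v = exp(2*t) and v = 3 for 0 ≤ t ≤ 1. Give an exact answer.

-11/2 + 3*log(3) + exp(2)/2

The difference (exp(2*t)) - (3) = exp(2*t) - 3 changes sign at t = log(3)/2 inside [0, 1], so split the integral there.
∫[0,log(3)/2] (exp(2*t) - 3) dt = 1 - 3*log(3)/2; the area of that piece is -1 + 3*log(3)/2.
∫[log(3)/2,1] (exp(2*t) - 3) dt = -9/2 + 3*log(3)/2 + exp(2)/2.
Total area = (-1 + 3*log(3)/2) + (-9/2 + 3*log(3)/2 + exp(2)/2) = -11/2 + 3*log(3) + exp(2)/2.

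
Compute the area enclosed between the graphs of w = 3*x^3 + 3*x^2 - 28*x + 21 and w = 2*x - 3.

Set the curves equal: 3*x^3 + 3*x^2 - 28*x + 21 = 2*x - 3, so 3*x^3 + 3*x^2 - 30*x + 24 = 0, which factors as 3*(x - 2)*(x - 1)*(x + 4) = 0. The curves meet at x = -4, 1, 2.
On [-4, 1], w = 3*x^3 + 3*x^2 - 28*x + 21 is on top; that piece has area ∫[-4,1] (3*x^3 + 3*x^2 - 30*x + 24) dx = 875/4.
On [1, 2], w = 2*x - 3 is on top; that piece has area ∫[1,2] (-(3*x^3 + 3*x^2 - 30*x + 24)) dx = 11/4.
Total enclosed area = 875/4 + 11/4 = 443/2.

443/2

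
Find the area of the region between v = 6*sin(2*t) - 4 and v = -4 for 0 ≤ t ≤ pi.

The difference (6*sin(2*t) - 4) - (-4) = 6*sin(2*t) changes sign at t = pi/2 inside [0, pi], so split the integral there.
∫[0,pi/2] (6*sin(2*t)) dt = 6.
∫[pi/2,pi] (6*sin(2*t)) dt = -6; the area of that piece is 6.
Total area = 6 + 6 = 12.

12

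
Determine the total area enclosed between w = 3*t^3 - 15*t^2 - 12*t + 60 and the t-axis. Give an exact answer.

937/4

The curve meets the t-axis where 3*t^3 - 15*t^2 - 12*t + 60 = 0, i.e. 3*(t - 5)*(t - 2)*(t + 2) = 0, at t = -2, 2, 5.
On [-2, 2] the curve lies above the axis; ∫[-2,2] (3*t^3 - 15*t^2 - 12*t + 60) dt = 160, giving area 160.
On [2, 5] the curve lies below the axis; ∫[2,5] (3*t^3 - 15*t^2 - 12*t + 60) dt = -297/4, giving area 297/4.
Total area = 160 + 297/4 = 937/4.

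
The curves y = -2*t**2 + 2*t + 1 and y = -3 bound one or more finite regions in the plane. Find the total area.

9

Set the curves equal: -2*t**2 + 2*t + 1 = -3, so -2*t**2 + 2*t + 4 = 0, which factors as -2*(t - 2)*(t + 1) = 0. The curves meet at t = -1, 2.
On [-1, 2], y = -2*t**2 + 2*t + 1 is on top; that piece has area ∫[-1,2] (-2*t**2 + 2*t + 4) dt = 9.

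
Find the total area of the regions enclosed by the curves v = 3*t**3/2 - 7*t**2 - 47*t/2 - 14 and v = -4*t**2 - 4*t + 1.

Set the curves equal: 3*t**3/2 - 7*t**2 - 47*t/2 - 14 = -4*t**2 - 4*t + 1, so 3*t**3/2 - 3*t**2 - 39*t/2 - 15 = 0, which factors as 3*(t - 5)*(t + 1)*(t + 2)/2 = 0. The curves meet at t = -2, -1, 5.
On [-2, -1], v = 3*t**3/2 - 7*t**2 - 47*t/2 - 14 is on top; that piece has area ∫[-2,-1] (3*t**3/2 - 3*t**2 - 39*t/2 - 15) dt = 13/8.
On [-1, 5], v = -4*t**2 - 4*t + 1 is on top; that piece has area ∫[-1,5] (-(3*t**3/2 - 3*t**2 - 39*t/2 - 15)) dt = 216.
Total enclosed area = 13/8 + 216 = 1741/8.

1741/8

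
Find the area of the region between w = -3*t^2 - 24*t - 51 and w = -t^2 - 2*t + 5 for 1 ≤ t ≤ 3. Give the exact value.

On [1, 3], (-3*t^2 - 24*t - 51) - (-t^2 - 2*t + 5) = -2*t^2 - 22*t - 56 is ≤ 0 throughout, so the area is a single integral of |-2*t^2 - 22*t - 56|.
∫[1,3] (-2*t^2 - 22*t - 56) dt = -652/3; the area of that piece is 652/3.

652/3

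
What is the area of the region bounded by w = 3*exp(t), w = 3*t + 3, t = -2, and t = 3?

-45/2 - 3*exp(-2) + 3*exp(3)

On [-2, 3], (3*exp(t)) - (3*t + 3) = -3*t + 3*exp(t) - 3 is ≥ 0 throughout, so the area is a single integral of |-3*t + 3*exp(t) - 3|.
∫[-2,3] (-3*t + 3*exp(t) - 3) dt = -45/2 - 3*exp(-2) + 3*exp(3).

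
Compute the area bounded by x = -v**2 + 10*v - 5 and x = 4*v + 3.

4/3

Both boundary curves give x as a function of v, so integrate with respect to v. Setting them equal: -v**2 + 6*v - 8 = 0, i.e. -(v - 4)*(v - 2) = 0, so they meet at v = 2, 4.
For v in [2, 4], x = -v**2 + 10*v - 5 is on the right; area = ∫[2,4] (-v**2 + 6*v - 8) dv = 4/3.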